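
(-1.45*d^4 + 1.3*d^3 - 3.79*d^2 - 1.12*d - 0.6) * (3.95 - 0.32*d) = 0.464*d^5 - 6.1435*d^4 + 6.3478*d^3 - 14.6121*d^2 - 4.232*d - 2.37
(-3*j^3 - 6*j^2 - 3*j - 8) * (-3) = 9*j^3 + 18*j^2 + 9*j + 24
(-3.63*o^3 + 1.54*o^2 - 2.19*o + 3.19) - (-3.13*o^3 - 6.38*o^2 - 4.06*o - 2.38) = -0.5*o^3 + 7.92*o^2 + 1.87*o + 5.57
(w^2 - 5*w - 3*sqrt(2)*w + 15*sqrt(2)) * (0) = 0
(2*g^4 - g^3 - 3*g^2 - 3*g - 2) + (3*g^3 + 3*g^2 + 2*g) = 2*g^4 + 2*g^3 - g - 2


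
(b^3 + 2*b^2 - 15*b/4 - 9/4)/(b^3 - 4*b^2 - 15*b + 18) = (b^2 - b - 3/4)/(b^2 - 7*b + 6)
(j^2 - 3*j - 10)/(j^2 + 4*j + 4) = (j - 5)/(j + 2)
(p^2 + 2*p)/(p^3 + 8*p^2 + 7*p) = (p + 2)/(p^2 + 8*p + 7)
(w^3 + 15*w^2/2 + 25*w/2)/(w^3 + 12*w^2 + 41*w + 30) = w*(2*w + 5)/(2*(w^2 + 7*w + 6))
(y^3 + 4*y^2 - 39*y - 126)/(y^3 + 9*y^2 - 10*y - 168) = (y^2 - 3*y - 18)/(y^2 + 2*y - 24)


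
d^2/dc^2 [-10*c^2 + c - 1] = -20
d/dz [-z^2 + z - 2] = 1 - 2*z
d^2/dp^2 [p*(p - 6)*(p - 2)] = 6*p - 16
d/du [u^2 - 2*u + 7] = 2*u - 2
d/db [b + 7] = 1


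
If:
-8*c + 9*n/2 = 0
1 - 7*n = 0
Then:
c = 9/112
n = 1/7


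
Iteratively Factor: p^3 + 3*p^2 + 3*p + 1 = (p + 1)*(p^2 + 2*p + 1) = (p + 1)^2*(p + 1)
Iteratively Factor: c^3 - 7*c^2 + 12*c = (c - 3)*(c^2 - 4*c) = (c - 4)*(c - 3)*(c)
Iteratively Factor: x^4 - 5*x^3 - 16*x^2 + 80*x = (x - 4)*(x^3 - x^2 - 20*x) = (x - 5)*(x - 4)*(x^2 + 4*x) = (x - 5)*(x - 4)*(x + 4)*(x)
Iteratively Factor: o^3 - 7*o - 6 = (o - 3)*(o^2 + 3*o + 2) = (o - 3)*(o + 1)*(o + 2)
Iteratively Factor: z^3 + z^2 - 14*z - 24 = (z + 3)*(z^2 - 2*z - 8) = (z + 2)*(z + 3)*(z - 4)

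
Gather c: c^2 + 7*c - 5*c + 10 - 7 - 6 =c^2 + 2*c - 3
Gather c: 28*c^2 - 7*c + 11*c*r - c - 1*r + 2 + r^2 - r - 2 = 28*c^2 + c*(11*r - 8) + r^2 - 2*r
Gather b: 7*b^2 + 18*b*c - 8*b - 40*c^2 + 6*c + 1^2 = 7*b^2 + b*(18*c - 8) - 40*c^2 + 6*c + 1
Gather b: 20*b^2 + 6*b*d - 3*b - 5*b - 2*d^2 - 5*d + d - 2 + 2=20*b^2 + b*(6*d - 8) - 2*d^2 - 4*d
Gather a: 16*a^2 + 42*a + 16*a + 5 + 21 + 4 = 16*a^2 + 58*a + 30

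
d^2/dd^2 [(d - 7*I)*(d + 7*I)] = 2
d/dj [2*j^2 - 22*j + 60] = 4*j - 22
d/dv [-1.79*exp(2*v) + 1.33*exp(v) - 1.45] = (1.33 - 3.58*exp(v))*exp(v)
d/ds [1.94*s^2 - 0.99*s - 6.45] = 3.88*s - 0.99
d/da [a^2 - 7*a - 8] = 2*a - 7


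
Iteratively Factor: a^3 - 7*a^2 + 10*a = (a - 5)*(a^2 - 2*a) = a*(a - 5)*(a - 2)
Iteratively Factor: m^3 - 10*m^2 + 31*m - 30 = (m - 3)*(m^2 - 7*m + 10) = (m - 3)*(m - 2)*(m - 5)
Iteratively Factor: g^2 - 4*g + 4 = (g - 2)*(g - 2)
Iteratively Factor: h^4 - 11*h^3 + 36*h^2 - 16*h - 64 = (h - 4)*(h^3 - 7*h^2 + 8*h + 16) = (h - 4)^2*(h^2 - 3*h - 4) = (h - 4)^2*(h + 1)*(h - 4)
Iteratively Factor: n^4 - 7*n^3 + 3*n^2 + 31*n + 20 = (n + 1)*(n^3 - 8*n^2 + 11*n + 20) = (n + 1)^2*(n^2 - 9*n + 20) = (n - 4)*(n + 1)^2*(n - 5)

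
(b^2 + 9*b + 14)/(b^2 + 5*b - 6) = (b^2 + 9*b + 14)/(b^2 + 5*b - 6)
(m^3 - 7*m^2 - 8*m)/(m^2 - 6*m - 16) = m*(m + 1)/(m + 2)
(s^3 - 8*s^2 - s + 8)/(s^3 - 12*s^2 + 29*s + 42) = (s^2 - 9*s + 8)/(s^2 - 13*s + 42)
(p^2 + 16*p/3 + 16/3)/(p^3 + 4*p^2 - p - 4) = (p + 4/3)/(p^2 - 1)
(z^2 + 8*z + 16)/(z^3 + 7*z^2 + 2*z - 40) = (z + 4)/(z^2 + 3*z - 10)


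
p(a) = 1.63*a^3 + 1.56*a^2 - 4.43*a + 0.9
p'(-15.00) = 1049.02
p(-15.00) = -5082.90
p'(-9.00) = 363.58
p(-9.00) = -1021.14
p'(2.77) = 41.73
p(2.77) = 35.24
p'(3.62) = 70.94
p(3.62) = 82.63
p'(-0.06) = -4.60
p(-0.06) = 1.17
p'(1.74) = 15.80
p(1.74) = 6.50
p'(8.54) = 378.85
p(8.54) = 1092.06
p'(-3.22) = 36.23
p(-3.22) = -23.08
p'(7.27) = 276.70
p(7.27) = 677.46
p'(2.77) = 41.73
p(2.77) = 35.24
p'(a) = 4.89*a^2 + 3.12*a - 4.43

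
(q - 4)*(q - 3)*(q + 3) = q^3 - 4*q^2 - 9*q + 36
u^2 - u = u*(u - 1)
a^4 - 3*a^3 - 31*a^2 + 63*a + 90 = (a - 6)*(a - 3)*(a + 1)*(a + 5)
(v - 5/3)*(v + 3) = v^2 + 4*v/3 - 5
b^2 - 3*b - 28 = (b - 7)*(b + 4)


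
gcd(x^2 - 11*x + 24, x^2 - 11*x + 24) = x^2 - 11*x + 24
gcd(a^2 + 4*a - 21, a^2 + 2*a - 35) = a + 7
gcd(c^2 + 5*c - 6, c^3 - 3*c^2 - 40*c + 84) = c + 6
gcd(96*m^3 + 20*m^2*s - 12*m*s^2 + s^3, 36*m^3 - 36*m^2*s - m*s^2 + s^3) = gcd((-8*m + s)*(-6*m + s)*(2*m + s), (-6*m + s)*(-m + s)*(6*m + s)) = -6*m + s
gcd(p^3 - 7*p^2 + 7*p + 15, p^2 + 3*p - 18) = p - 3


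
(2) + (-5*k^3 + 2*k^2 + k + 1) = -5*k^3 + 2*k^2 + k + 3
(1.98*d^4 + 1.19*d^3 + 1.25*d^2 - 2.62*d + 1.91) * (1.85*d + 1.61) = 3.663*d^5 + 5.3893*d^4 + 4.2284*d^3 - 2.8345*d^2 - 0.6847*d + 3.0751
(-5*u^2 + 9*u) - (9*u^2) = -14*u^2 + 9*u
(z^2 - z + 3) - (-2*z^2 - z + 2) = 3*z^2 + 1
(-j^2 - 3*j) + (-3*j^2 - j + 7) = -4*j^2 - 4*j + 7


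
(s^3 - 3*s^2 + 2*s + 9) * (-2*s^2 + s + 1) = -2*s^5 + 7*s^4 - 6*s^3 - 19*s^2 + 11*s + 9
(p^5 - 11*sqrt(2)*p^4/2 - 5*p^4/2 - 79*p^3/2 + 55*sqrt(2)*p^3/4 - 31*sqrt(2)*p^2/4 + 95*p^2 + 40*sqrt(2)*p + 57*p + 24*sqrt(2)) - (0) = p^5 - 11*sqrt(2)*p^4/2 - 5*p^4/2 - 79*p^3/2 + 55*sqrt(2)*p^3/4 - 31*sqrt(2)*p^2/4 + 95*p^2 + 40*sqrt(2)*p + 57*p + 24*sqrt(2)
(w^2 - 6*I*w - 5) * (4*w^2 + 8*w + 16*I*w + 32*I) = 4*w^4 + 8*w^3 - 8*I*w^3 + 76*w^2 - 16*I*w^2 + 152*w - 80*I*w - 160*I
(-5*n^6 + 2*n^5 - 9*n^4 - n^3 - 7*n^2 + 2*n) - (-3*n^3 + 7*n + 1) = -5*n^6 + 2*n^5 - 9*n^4 + 2*n^3 - 7*n^2 - 5*n - 1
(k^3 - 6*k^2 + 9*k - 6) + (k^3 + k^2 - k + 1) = 2*k^3 - 5*k^2 + 8*k - 5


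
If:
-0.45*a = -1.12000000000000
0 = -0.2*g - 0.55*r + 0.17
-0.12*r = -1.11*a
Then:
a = 2.49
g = -62.46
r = 23.02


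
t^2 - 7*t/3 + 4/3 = (t - 4/3)*(t - 1)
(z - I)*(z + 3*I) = z^2 + 2*I*z + 3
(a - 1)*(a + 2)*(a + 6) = a^3 + 7*a^2 + 4*a - 12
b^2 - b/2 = b*(b - 1/2)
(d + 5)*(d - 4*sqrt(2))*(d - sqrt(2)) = d^3 - 5*sqrt(2)*d^2 + 5*d^2 - 25*sqrt(2)*d + 8*d + 40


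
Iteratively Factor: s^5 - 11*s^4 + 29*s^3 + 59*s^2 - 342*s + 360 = (s - 4)*(s^4 - 7*s^3 + s^2 + 63*s - 90) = (s - 5)*(s - 4)*(s^3 - 2*s^2 - 9*s + 18) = (s - 5)*(s - 4)*(s - 3)*(s^2 + s - 6) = (s - 5)*(s - 4)*(s - 3)*(s + 3)*(s - 2)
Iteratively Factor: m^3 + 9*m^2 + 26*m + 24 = (m + 3)*(m^2 + 6*m + 8) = (m + 2)*(m + 3)*(m + 4)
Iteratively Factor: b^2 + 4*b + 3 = (b + 3)*(b + 1)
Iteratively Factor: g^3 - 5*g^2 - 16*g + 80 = (g - 4)*(g^2 - g - 20) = (g - 5)*(g - 4)*(g + 4)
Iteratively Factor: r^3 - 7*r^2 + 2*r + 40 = (r - 5)*(r^2 - 2*r - 8) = (r - 5)*(r + 2)*(r - 4)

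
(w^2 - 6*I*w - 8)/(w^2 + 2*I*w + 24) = (w - 2*I)/(w + 6*I)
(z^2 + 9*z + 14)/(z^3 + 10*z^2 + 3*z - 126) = (z + 2)/(z^2 + 3*z - 18)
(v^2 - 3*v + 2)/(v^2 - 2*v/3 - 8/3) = 3*(v - 1)/(3*v + 4)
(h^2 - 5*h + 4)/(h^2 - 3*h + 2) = (h - 4)/(h - 2)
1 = 1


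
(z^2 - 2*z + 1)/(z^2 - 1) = (z - 1)/(z + 1)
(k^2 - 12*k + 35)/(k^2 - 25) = (k - 7)/(k + 5)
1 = 1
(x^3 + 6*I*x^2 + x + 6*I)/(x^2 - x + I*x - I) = (x^2 + 5*I*x + 6)/(x - 1)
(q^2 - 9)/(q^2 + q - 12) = (q + 3)/(q + 4)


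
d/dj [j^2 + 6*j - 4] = 2*j + 6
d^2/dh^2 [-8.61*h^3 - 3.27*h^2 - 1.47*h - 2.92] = -51.66*h - 6.54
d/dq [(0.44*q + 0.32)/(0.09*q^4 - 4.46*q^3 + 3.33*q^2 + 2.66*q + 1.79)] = (-0.1188*q^4 + 3.8096*q^3 + 2.8164*q^2 - 2.1312*q - 0.0636000000000001)/(0.0081*q^8 - 0.8028*q^7 + 20.491*q^6 - 29.2248*q^5 - 12.3161*q^4 + 1.7488*q^3 + 18.997*q^2 + 9.5228*q + 3.2041)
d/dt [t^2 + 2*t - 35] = 2*t + 2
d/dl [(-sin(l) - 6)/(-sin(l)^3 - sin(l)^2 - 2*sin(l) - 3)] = -(2*sin(l)^3 + 19*sin(l)^2 + 12*sin(l) + 9)*cos(l)/(sin(l)^3 + sin(l)^2 + 2*sin(l) + 3)^2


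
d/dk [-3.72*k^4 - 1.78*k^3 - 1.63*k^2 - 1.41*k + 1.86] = -14.88*k^3 - 5.34*k^2 - 3.26*k - 1.41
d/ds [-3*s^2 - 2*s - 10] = -6*s - 2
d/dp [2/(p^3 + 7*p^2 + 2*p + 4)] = 2*(-3*p^2 - 14*p - 2)/(p^3 + 7*p^2 + 2*p + 4)^2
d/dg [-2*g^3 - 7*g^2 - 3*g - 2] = -6*g^2 - 14*g - 3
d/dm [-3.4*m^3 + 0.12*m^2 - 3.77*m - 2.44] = -10.2*m^2 + 0.24*m - 3.77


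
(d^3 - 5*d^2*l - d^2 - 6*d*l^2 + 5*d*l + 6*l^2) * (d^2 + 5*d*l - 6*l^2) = d^5 - d^4 - 37*d^3*l^2 + 37*d^2*l^2 + 36*d*l^4 - 36*l^4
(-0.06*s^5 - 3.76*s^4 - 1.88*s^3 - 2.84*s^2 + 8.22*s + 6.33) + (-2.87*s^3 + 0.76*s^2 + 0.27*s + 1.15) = -0.06*s^5 - 3.76*s^4 - 4.75*s^3 - 2.08*s^2 + 8.49*s + 7.48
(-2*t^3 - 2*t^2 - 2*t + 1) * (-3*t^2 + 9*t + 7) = 6*t^5 - 12*t^4 - 26*t^3 - 35*t^2 - 5*t + 7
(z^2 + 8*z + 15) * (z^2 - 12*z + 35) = z^4 - 4*z^3 - 46*z^2 + 100*z + 525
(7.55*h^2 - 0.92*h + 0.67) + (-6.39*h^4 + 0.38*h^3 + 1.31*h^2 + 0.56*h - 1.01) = -6.39*h^4 + 0.38*h^3 + 8.86*h^2 - 0.36*h - 0.34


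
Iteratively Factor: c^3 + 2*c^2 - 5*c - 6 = (c + 3)*(c^2 - c - 2) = (c + 1)*(c + 3)*(c - 2)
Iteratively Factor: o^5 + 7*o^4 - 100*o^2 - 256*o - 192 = (o + 4)*(o^4 + 3*o^3 - 12*o^2 - 52*o - 48) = (o + 3)*(o + 4)*(o^3 - 12*o - 16) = (o - 4)*(o + 3)*(o + 4)*(o^2 + 4*o + 4) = (o - 4)*(o + 2)*(o + 3)*(o + 4)*(o + 2)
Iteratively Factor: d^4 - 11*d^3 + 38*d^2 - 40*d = (d)*(d^3 - 11*d^2 + 38*d - 40) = d*(d - 5)*(d^2 - 6*d + 8) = d*(d - 5)*(d - 4)*(d - 2)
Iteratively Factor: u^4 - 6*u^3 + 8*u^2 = (u)*(u^3 - 6*u^2 + 8*u) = u*(u - 4)*(u^2 - 2*u) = u^2*(u - 4)*(u - 2)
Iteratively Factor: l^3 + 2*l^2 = (l)*(l^2 + 2*l) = l^2*(l + 2)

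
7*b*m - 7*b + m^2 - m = (7*b + m)*(m - 1)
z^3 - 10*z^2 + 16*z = z*(z - 8)*(z - 2)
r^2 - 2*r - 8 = (r - 4)*(r + 2)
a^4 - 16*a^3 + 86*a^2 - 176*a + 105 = (a - 7)*(a - 5)*(a - 3)*(a - 1)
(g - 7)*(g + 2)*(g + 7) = g^3 + 2*g^2 - 49*g - 98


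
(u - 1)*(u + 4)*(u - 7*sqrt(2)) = u^3 - 7*sqrt(2)*u^2 + 3*u^2 - 21*sqrt(2)*u - 4*u + 28*sqrt(2)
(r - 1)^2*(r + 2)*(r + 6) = r^4 + 6*r^3 - 3*r^2 - 16*r + 12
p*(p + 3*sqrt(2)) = p^2 + 3*sqrt(2)*p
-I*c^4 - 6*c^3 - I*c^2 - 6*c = c*(c - 6*I)*(c - I)*(-I*c + 1)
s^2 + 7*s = s*(s + 7)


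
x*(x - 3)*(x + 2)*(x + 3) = x^4 + 2*x^3 - 9*x^2 - 18*x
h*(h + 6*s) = h^2 + 6*h*s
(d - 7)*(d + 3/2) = d^2 - 11*d/2 - 21/2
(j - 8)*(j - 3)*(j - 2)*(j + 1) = j^4 - 12*j^3 + 33*j^2 - 2*j - 48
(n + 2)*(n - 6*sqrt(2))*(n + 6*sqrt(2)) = n^3 + 2*n^2 - 72*n - 144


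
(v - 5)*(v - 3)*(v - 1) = v^3 - 9*v^2 + 23*v - 15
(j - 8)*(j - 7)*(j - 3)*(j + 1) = j^4 - 17*j^3 + 83*j^2 - 67*j - 168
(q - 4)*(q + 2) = q^2 - 2*q - 8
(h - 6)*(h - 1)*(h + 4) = h^3 - 3*h^2 - 22*h + 24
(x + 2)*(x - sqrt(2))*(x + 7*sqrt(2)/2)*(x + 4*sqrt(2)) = x^4 + 2*x^3 + 13*sqrt(2)*x^3/2 + 13*x^2 + 13*sqrt(2)*x^2 - 28*sqrt(2)*x + 26*x - 56*sqrt(2)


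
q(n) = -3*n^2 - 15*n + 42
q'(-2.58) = 0.48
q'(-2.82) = 1.92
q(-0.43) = 47.90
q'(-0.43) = -12.42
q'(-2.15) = -2.10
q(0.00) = 42.00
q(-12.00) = -210.00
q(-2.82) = 60.44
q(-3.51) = 57.69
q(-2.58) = 60.73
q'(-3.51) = 6.06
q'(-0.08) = -14.52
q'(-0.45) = -12.30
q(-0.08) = 43.18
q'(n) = -6*n - 15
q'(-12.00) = 57.00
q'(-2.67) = 1.02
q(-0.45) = 48.14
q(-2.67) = 60.66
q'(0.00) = -15.00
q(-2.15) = 60.38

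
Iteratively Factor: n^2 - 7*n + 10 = (n - 5)*(n - 2)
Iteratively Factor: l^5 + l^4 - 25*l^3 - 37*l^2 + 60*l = (l)*(l^4 + l^3 - 25*l^2 - 37*l + 60) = l*(l - 1)*(l^3 + 2*l^2 - 23*l - 60) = l*(l - 1)*(l + 4)*(l^2 - 2*l - 15) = l*(l - 5)*(l - 1)*(l + 4)*(l + 3)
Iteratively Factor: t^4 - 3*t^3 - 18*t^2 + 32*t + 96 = (t + 2)*(t^3 - 5*t^2 - 8*t + 48) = (t - 4)*(t + 2)*(t^2 - t - 12) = (t - 4)^2*(t + 2)*(t + 3)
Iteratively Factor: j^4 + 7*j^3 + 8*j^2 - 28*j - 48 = (j + 3)*(j^3 + 4*j^2 - 4*j - 16) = (j + 2)*(j + 3)*(j^2 + 2*j - 8) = (j + 2)*(j + 3)*(j + 4)*(j - 2)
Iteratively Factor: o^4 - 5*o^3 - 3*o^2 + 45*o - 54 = (o - 3)*(o^3 - 2*o^2 - 9*o + 18) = (o - 3)^2*(o^2 + o - 6) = (o - 3)^2*(o - 2)*(o + 3)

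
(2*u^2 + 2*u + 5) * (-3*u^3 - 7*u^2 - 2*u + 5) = -6*u^5 - 20*u^4 - 33*u^3 - 29*u^2 + 25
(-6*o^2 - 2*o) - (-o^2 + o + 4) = -5*o^2 - 3*o - 4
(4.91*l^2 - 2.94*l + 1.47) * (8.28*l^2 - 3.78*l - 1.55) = 40.6548*l^4 - 42.903*l^3 + 15.6743*l^2 - 0.999599999999999*l - 2.2785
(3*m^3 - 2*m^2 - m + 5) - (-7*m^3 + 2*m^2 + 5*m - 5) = 10*m^3 - 4*m^2 - 6*m + 10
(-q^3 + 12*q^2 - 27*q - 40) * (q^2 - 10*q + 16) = -q^5 + 22*q^4 - 163*q^3 + 422*q^2 - 32*q - 640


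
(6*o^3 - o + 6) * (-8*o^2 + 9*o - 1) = -48*o^5 + 54*o^4 + 2*o^3 - 57*o^2 + 55*o - 6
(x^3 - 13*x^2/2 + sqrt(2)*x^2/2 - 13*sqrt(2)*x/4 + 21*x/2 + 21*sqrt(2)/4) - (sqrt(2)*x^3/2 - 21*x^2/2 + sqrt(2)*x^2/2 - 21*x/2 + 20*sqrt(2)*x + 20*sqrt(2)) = -sqrt(2)*x^3/2 + x^3 + 4*x^2 - 93*sqrt(2)*x/4 + 21*x - 59*sqrt(2)/4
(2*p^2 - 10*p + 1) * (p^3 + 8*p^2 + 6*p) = 2*p^5 + 6*p^4 - 67*p^3 - 52*p^2 + 6*p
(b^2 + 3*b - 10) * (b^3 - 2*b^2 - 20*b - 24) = b^5 + b^4 - 36*b^3 - 64*b^2 + 128*b + 240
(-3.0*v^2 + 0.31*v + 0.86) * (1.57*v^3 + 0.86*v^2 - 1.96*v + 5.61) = -4.71*v^5 - 2.0933*v^4 + 7.4968*v^3 - 16.698*v^2 + 0.0535000000000001*v + 4.8246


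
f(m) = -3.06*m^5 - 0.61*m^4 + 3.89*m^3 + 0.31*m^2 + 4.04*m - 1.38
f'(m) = -15.3*m^4 - 2.44*m^3 + 11.67*m^2 + 0.62*m + 4.04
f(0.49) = 1.01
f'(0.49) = 5.98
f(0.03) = -1.26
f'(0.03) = 4.07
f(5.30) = -12670.23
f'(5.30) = -12100.56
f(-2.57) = 240.72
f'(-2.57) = -546.51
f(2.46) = -229.67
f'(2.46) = -520.45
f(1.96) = -60.50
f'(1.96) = -194.08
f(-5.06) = 9232.45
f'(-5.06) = -9414.02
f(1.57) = -12.11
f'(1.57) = -68.62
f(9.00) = -181796.25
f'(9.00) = -101207.17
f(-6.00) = 22149.30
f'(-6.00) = -18881.32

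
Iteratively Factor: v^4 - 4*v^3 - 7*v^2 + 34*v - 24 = (v - 4)*(v^3 - 7*v + 6) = (v - 4)*(v - 2)*(v^2 + 2*v - 3) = (v - 4)*(v - 2)*(v + 3)*(v - 1)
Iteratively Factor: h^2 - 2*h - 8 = (h - 4)*(h + 2)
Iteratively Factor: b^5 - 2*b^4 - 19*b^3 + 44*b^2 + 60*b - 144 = (b - 3)*(b^4 + b^3 - 16*b^2 - 4*b + 48) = (b - 3)*(b + 4)*(b^3 - 3*b^2 - 4*b + 12) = (b - 3)*(b + 2)*(b + 4)*(b^2 - 5*b + 6) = (b - 3)^2*(b + 2)*(b + 4)*(b - 2)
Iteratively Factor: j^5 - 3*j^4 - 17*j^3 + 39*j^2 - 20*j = (j)*(j^4 - 3*j^3 - 17*j^2 + 39*j - 20) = j*(j + 4)*(j^3 - 7*j^2 + 11*j - 5) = j*(j - 1)*(j + 4)*(j^2 - 6*j + 5) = j*(j - 1)^2*(j + 4)*(j - 5)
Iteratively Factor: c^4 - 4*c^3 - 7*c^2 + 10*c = (c - 5)*(c^3 + c^2 - 2*c) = (c - 5)*(c - 1)*(c^2 + 2*c) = c*(c - 5)*(c - 1)*(c + 2)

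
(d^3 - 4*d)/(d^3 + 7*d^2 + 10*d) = (d - 2)/(d + 5)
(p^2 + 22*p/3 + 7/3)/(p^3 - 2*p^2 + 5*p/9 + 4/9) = 3*(p + 7)/(3*p^2 - 7*p + 4)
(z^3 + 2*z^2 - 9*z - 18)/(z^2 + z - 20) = (z^3 + 2*z^2 - 9*z - 18)/(z^2 + z - 20)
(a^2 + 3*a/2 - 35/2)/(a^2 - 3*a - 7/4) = 2*(a + 5)/(2*a + 1)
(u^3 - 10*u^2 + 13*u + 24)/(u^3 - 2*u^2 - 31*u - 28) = (u^2 - 11*u + 24)/(u^2 - 3*u - 28)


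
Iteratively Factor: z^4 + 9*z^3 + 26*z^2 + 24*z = (z + 2)*(z^3 + 7*z^2 + 12*z) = (z + 2)*(z + 4)*(z^2 + 3*z) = z*(z + 2)*(z + 4)*(z + 3)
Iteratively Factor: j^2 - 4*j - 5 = (j - 5)*(j + 1)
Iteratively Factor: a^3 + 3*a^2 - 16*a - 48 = (a + 3)*(a^2 - 16) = (a + 3)*(a + 4)*(a - 4)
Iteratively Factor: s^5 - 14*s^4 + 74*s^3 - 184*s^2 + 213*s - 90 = (s - 3)*(s^4 - 11*s^3 + 41*s^2 - 61*s + 30) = (s - 3)*(s - 2)*(s^3 - 9*s^2 + 23*s - 15) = (s - 3)^2*(s - 2)*(s^2 - 6*s + 5) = (s - 5)*(s - 3)^2*(s - 2)*(s - 1)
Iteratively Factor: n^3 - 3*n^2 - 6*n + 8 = (n + 2)*(n^2 - 5*n + 4) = (n - 4)*(n + 2)*(n - 1)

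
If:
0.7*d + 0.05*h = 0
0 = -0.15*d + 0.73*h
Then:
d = 0.00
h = 0.00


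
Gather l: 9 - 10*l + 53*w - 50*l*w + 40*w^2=l*(-50*w - 10) + 40*w^2 + 53*w + 9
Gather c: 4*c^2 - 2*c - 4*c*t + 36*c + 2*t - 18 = 4*c^2 + c*(34 - 4*t) + 2*t - 18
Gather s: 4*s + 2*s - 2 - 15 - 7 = 6*s - 24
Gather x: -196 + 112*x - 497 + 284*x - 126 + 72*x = 468*x - 819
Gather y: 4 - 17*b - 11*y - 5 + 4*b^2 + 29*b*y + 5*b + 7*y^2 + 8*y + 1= 4*b^2 - 12*b + 7*y^2 + y*(29*b - 3)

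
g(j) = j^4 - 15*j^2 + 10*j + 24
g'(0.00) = 10.00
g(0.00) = 24.00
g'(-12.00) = -6542.00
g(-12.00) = 18480.00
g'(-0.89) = 33.88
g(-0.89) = 3.85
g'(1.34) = -20.58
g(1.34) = 13.69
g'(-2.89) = 0.15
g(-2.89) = -60.42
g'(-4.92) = -318.78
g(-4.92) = 197.65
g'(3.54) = 81.25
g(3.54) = 28.47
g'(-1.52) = 41.55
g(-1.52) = -20.52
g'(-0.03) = 10.90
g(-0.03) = 23.69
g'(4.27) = 193.32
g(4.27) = 125.65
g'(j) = 4*j^3 - 30*j + 10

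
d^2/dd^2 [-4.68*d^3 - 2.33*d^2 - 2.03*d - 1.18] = -28.08*d - 4.66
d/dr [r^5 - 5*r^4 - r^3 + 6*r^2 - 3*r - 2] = 5*r^4 - 20*r^3 - 3*r^2 + 12*r - 3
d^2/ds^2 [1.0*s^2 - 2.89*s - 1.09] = 2.00000000000000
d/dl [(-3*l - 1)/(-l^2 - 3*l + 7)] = (3*l^2 + 9*l - (2*l + 3)*(3*l + 1) - 21)/(l^2 + 3*l - 7)^2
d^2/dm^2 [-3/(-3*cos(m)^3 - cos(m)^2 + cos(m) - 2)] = 3*((5*cos(m) + 8*cos(2*m) + 27*cos(3*m))*(3*cos(m)^3 + cos(m)^2 - cos(m) + 2)/4 + 2*(9*cos(m)^2 + 2*cos(m) - 1)^2*sin(m)^2)/(3*cos(m)^3 + cos(m)^2 - cos(m) + 2)^3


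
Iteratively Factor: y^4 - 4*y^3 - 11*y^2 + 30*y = (y - 5)*(y^3 + y^2 - 6*y) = (y - 5)*(y - 2)*(y^2 + 3*y) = (y - 5)*(y - 2)*(y + 3)*(y)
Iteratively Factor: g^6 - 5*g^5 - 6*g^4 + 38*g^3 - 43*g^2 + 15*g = (g - 1)*(g^5 - 4*g^4 - 10*g^3 + 28*g^2 - 15*g) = (g - 5)*(g - 1)*(g^4 + g^3 - 5*g^2 + 3*g) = (g - 5)*(g - 1)^2*(g^3 + 2*g^2 - 3*g) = (g - 5)*(g - 1)^2*(g + 3)*(g^2 - g) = (g - 5)*(g - 1)^3*(g + 3)*(g)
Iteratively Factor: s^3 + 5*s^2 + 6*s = (s + 2)*(s^2 + 3*s) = (s + 2)*(s + 3)*(s)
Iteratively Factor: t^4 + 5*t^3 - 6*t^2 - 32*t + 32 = (t - 2)*(t^3 + 7*t^2 + 8*t - 16) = (t - 2)*(t + 4)*(t^2 + 3*t - 4) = (t - 2)*(t - 1)*(t + 4)*(t + 4)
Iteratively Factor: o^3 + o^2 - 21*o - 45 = (o + 3)*(o^2 - 2*o - 15) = (o - 5)*(o + 3)*(o + 3)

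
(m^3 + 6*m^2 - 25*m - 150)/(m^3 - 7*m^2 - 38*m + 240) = (m + 5)/(m - 8)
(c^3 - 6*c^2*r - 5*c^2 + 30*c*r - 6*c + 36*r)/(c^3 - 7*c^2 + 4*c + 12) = (c - 6*r)/(c - 2)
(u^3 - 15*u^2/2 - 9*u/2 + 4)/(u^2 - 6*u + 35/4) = 2*(2*u^3 - 15*u^2 - 9*u + 8)/(4*u^2 - 24*u + 35)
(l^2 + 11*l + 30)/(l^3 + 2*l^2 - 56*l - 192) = (l + 5)/(l^2 - 4*l - 32)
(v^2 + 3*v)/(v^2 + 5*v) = (v + 3)/(v + 5)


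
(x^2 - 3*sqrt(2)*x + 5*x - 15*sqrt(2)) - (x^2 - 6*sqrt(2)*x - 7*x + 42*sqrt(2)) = 3*sqrt(2)*x + 12*x - 57*sqrt(2)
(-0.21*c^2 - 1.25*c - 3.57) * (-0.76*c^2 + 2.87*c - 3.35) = 0.1596*c^4 + 0.3473*c^3 - 0.1708*c^2 - 6.0584*c + 11.9595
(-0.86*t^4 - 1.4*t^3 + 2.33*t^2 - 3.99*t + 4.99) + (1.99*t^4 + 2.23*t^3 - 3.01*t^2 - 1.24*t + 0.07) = 1.13*t^4 + 0.83*t^3 - 0.68*t^2 - 5.23*t + 5.06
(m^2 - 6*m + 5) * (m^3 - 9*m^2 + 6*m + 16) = m^5 - 15*m^4 + 65*m^3 - 65*m^2 - 66*m + 80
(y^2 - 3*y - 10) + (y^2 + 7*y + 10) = 2*y^2 + 4*y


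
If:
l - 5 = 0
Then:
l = 5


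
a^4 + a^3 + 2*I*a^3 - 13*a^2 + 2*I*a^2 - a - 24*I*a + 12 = (a - 3)*(a + 4)*(a + I)^2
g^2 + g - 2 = (g - 1)*(g + 2)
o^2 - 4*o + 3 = (o - 3)*(o - 1)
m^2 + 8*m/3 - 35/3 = (m - 7/3)*(m + 5)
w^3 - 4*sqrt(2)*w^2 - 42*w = w*(w - 7*sqrt(2))*(w + 3*sqrt(2))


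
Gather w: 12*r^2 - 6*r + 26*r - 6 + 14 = 12*r^2 + 20*r + 8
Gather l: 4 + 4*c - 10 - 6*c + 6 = -2*c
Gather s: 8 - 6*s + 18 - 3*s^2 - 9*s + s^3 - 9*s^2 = s^3 - 12*s^2 - 15*s + 26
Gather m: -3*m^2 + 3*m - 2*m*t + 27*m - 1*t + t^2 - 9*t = -3*m^2 + m*(30 - 2*t) + t^2 - 10*t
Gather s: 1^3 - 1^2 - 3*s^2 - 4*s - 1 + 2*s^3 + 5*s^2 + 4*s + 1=2*s^3 + 2*s^2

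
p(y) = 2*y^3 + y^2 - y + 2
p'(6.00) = 227.00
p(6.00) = 464.00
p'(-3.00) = 47.00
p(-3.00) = -40.00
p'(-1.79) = 14.64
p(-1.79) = -4.48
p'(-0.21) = -1.16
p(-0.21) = 2.24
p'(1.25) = 10.88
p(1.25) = 6.22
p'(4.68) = 139.77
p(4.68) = 224.23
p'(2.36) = 37.14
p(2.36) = 31.50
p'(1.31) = 11.92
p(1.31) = 6.90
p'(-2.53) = 32.35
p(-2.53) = -21.46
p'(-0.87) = 1.80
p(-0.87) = 2.31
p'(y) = 6*y^2 + 2*y - 1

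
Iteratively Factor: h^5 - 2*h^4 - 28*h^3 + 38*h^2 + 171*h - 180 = (h - 5)*(h^4 + 3*h^3 - 13*h^2 - 27*h + 36) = (h - 5)*(h + 4)*(h^3 - h^2 - 9*h + 9) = (h - 5)*(h - 3)*(h + 4)*(h^2 + 2*h - 3) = (h - 5)*(h - 3)*(h - 1)*(h + 4)*(h + 3)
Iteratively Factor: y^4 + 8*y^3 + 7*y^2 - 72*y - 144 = (y - 3)*(y^3 + 11*y^2 + 40*y + 48) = (y - 3)*(y + 4)*(y^2 + 7*y + 12) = (y - 3)*(y + 3)*(y + 4)*(y + 4)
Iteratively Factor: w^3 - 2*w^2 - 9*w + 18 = (w - 3)*(w^2 + w - 6) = (w - 3)*(w - 2)*(w + 3)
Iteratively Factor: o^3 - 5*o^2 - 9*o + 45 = (o - 3)*(o^2 - 2*o - 15) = (o - 5)*(o - 3)*(o + 3)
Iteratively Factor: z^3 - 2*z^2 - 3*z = (z)*(z^2 - 2*z - 3) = z*(z - 3)*(z + 1)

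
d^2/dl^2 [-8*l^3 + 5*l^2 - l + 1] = 10 - 48*l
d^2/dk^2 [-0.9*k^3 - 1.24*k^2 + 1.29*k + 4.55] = -5.4*k - 2.48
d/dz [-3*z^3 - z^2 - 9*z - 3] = -9*z^2 - 2*z - 9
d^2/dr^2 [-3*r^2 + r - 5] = -6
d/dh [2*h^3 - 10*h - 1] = 6*h^2 - 10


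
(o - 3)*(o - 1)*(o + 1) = o^3 - 3*o^2 - o + 3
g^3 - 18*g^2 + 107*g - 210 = (g - 7)*(g - 6)*(g - 5)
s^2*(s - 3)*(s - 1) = s^4 - 4*s^3 + 3*s^2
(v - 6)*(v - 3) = v^2 - 9*v + 18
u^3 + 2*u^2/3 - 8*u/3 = u*(u - 4/3)*(u + 2)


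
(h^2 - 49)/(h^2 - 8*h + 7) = (h + 7)/(h - 1)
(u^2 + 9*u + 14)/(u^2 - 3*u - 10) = (u + 7)/(u - 5)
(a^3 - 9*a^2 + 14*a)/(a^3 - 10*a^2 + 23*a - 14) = a/(a - 1)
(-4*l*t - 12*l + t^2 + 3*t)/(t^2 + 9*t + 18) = (-4*l + t)/(t + 6)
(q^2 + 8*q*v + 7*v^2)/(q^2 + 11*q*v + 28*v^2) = (q + v)/(q + 4*v)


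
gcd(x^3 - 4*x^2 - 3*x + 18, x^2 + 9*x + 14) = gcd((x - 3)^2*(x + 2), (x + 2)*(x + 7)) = x + 2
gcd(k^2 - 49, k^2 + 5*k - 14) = k + 7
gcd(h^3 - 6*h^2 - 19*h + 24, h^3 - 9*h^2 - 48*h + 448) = h - 8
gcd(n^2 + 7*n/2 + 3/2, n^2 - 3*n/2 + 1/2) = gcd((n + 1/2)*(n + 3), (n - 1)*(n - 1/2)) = 1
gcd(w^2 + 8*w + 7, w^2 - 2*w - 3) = w + 1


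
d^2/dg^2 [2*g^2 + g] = 4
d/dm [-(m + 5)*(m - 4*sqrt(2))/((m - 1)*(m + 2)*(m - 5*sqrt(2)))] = ((m - 1)*(m + 2)*(m + 5)*(m - 4*sqrt(2)) + (m - 1)*(m + 2)*(m - 5*sqrt(2))*(-2*m - 5 + 4*sqrt(2)) + (m - 1)*(m + 5)*(m - 5*sqrt(2))*(m - 4*sqrt(2)) + (m + 2)*(m + 5)*(m - 5*sqrt(2))*(m - 4*sqrt(2)))/((m - 1)^2*(m + 2)^2*(m - 5*sqrt(2))^2)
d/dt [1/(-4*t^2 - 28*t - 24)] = (2*t + 7)/(4*(t^2 + 7*t + 6)^2)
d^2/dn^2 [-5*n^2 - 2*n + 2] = -10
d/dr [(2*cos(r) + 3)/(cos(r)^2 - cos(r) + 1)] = (6*cos(r) + cos(2*r) - 4)*sin(r)/(sin(r)^2 + cos(r) - 2)^2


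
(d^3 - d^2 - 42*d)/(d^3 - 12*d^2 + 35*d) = (d + 6)/(d - 5)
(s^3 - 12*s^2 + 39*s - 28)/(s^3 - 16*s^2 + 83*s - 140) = (s - 1)/(s - 5)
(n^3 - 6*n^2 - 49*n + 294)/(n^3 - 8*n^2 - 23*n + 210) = (n + 7)/(n + 5)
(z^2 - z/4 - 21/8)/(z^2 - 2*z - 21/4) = (4*z - 7)/(2*(2*z - 7))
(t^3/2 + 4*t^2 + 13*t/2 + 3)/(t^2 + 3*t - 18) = (t^2 + 2*t + 1)/(2*(t - 3))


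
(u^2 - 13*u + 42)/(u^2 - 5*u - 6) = (u - 7)/(u + 1)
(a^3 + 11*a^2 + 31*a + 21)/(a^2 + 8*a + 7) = a + 3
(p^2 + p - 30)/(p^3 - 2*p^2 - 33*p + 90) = 1/(p - 3)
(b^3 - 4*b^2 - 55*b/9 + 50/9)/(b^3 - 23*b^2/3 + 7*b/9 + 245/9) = (3*b^2 - 17*b + 10)/(3*b^2 - 28*b + 49)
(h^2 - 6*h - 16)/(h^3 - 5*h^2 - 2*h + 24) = (h - 8)/(h^2 - 7*h + 12)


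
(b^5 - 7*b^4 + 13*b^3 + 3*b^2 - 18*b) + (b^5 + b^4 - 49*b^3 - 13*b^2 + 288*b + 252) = 2*b^5 - 6*b^4 - 36*b^3 - 10*b^2 + 270*b + 252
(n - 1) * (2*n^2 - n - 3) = 2*n^3 - 3*n^2 - 2*n + 3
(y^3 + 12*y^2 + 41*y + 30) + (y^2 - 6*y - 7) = y^3 + 13*y^2 + 35*y + 23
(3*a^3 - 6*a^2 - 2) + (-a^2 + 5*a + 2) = 3*a^3 - 7*a^2 + 5*a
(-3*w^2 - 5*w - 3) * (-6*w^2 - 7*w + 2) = 18*w^4 + 51*w^3 + 47*w^2 + 11*w - 6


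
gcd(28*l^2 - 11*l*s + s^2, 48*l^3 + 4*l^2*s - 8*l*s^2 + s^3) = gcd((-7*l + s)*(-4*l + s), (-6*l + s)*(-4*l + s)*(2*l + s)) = -4*l + s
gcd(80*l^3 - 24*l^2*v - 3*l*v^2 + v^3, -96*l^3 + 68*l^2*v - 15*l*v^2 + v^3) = -4*l + v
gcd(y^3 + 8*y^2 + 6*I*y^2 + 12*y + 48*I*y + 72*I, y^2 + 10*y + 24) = y + 6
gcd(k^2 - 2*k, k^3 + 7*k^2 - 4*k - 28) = k - 2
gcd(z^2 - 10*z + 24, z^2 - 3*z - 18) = z - 6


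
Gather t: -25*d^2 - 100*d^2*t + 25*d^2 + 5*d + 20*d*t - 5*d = t*(-100*d^2 + 20*d)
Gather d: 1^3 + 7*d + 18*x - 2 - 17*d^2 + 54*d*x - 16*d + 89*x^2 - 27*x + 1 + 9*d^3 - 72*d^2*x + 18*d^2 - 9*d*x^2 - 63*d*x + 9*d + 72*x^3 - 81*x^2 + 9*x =9*d^3 + d^2*(1 - 72*x) + d*(-9*x^2 - 9*x) + 72*x^3 + 8*x^2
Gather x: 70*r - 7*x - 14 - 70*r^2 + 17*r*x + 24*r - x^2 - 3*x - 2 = -70*r^2 + 94*r - x^2 + x*(17*r - 10) - 16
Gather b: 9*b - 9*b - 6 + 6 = 0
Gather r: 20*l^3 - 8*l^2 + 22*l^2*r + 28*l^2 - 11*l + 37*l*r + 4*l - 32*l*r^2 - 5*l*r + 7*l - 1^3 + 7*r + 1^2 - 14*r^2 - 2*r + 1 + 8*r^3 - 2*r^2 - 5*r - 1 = 20*l^3 + 20*l^2 + 8*r^3 + r^2*(-32*l - 16) + r*(22*l^2 + 32*l)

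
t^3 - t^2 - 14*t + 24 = (t - 3)*(t - 2)*(t + 4)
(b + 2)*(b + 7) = b^2 + 9*b + 14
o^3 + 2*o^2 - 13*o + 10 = (o - 2)*(o - 1)*(o + 5)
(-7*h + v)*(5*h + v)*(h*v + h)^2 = -35*h^4*v^2 - 70*h^4*v - 35*h^4 - 2*h^3*v^3 - 4*h^3*v^2 - 2*h^3*v + h^2*v^4 + 2*h^2*v^3 + h^2*v^2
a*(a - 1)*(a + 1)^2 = a^4 + a^3 - a^2 - a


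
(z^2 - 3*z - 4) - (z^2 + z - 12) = 8 - 4*z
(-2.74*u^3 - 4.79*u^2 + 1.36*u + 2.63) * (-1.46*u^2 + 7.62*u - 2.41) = 4.0004*u^5 - 13.8854*u^4 - 31.882*u^3 + 18.0673*u^2 + 16.763*u - 6.3383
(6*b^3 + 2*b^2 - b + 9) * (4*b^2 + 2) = 24*b^5 + 8*b^4 + 8*b^3 + 40*b^2 - 2*b + 18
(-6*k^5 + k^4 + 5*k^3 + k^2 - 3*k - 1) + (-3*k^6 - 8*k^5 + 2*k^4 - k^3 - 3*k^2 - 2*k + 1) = -3*k^6 - 14*k^5 + 3*k^4 + 4*k^3 - 2*k^2 - 5*k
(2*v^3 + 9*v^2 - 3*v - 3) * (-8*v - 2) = -16*v^4 - 76*v^3 + 6*v^2 + 30*v + 6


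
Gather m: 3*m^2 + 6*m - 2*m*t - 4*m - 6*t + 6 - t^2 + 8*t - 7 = 3*m^2 + m*(2 - 2*t) - t^2 + 2*t - 1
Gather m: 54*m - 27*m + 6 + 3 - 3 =27*m + 6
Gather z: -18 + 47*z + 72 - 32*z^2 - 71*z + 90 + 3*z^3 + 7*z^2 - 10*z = 3*z^3 - 25*z^2 - 34*z + 144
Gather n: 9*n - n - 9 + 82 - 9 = 8*n + 64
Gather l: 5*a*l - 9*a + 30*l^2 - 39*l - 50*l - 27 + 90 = -9*a + 30*l^2 + l*(5*a - 89) + 63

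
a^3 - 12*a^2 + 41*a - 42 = (a - 7)*(a - 3)*(a - 2)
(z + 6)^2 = z^2 + 12*z + 36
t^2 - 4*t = t*(t - 4)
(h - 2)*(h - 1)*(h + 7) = h^3 + 4*h^2 - 19*h + 14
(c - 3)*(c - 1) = c^2 - 4*c + 3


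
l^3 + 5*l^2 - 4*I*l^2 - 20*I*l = l*(l + 5)*(l - 4*I)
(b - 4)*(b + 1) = b^2 - 3*b - 4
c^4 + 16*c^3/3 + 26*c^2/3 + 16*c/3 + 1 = (c + 1/3)*(c + 1)^2*(c + 3)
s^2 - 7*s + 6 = (s - 6)*(s - 1)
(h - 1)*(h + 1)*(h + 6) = h^3 + 6*h^2 - h - 6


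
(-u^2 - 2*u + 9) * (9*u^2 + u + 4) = -9*u^4 - 19*u^3 + 75*u^2 + u + 36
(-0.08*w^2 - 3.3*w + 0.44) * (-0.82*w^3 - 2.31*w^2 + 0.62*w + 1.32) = 0.0656*w^5 + 2.8908*w^4 + 7.2126*w^3 - 3.168*w^2 - 4.0832*w + 0.5808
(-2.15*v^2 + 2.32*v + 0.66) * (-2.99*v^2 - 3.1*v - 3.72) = 6.4285*v^4 - 0.2718*v^3 - 1.1674*v^2 - 10.6764*v - 2.4552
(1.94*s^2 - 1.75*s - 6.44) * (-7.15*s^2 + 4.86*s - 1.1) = -13.871*s^4 + 21.9409*s^3 + 35.407*s^2 - 29.3734*s + 7.084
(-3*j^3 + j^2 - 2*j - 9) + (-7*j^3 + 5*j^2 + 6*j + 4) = -10*j^3 + 6*j^2 + 4*j - 5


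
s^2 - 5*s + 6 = (s - 3)*(s - 2)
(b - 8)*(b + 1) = b^2 - 7*b - 8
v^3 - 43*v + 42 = (v - 6)*(v - 1)*(v + 7)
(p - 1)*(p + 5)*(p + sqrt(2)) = p^3 + sqrt(2)*p^2 + 4*p^2 - 5*p + 4*sqrt(2)*p - 5*sqrt(2)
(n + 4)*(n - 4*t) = n^2 - 4*n*t + 4*n - 16*t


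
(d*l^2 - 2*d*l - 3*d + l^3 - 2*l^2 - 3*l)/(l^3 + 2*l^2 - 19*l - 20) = (d*l - 3*d + l^2 - 3*l)/(l^2 + l - 20)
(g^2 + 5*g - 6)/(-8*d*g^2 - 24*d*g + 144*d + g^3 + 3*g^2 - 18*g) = (1 - g)/(8*d*g - 24*d - g^2 + 3*g)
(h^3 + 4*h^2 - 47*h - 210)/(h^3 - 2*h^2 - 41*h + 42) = (h + 5)/(h - 1)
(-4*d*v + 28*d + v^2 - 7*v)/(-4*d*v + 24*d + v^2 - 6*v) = (v - 7)/(v - 6)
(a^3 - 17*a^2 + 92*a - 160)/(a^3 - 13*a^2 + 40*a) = (a - 4)/a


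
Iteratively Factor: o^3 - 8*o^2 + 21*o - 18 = (o - 2)*(o^2 - 6*o + 9) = (o - 3)*(o - 2)*(o - 3)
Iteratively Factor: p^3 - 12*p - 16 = (p + 2)*(p^2 - 2*p - 8) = (p - 4)*(p + 2)*(p + 2)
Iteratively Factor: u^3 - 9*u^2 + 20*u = (u - 5)*(u^2 - 4*u) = (u - 5)*(u - 4)*(u)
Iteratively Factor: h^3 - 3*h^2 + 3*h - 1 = (h - 1)*(h^2 - 2*h + 1) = (h - 1)^2*(h - 1)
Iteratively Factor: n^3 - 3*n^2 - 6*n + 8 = (n - 1)*(n^2 - 2*n - 8) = (n - 4)*(n - 1)*(n + 2)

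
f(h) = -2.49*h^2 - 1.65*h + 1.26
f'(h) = -4.98*h - 1.65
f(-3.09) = -17.42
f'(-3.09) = 13.74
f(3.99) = -44.96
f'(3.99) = -21.52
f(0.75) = -1.38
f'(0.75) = -5.38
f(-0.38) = 1.53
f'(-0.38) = 0.24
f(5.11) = -72.19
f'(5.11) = -27.10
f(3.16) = -28.82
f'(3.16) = -17.39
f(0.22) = 0.78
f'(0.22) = -2.75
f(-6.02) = -79.05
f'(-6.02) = 28.33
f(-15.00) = -534.24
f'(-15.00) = 73.05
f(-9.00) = -185.58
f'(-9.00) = 43.17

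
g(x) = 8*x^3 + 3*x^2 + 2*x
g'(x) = 24*x^2 + 6*x + 2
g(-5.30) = -1117.35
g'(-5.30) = 644.36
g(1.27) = 23.77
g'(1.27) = 48.33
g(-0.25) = -0.44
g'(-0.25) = 2.00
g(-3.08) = -211.45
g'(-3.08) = 211.19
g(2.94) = 235.11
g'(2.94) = 227.09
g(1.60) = 43.65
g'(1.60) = 73.04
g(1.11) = 16.86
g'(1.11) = 38.23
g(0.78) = 7.18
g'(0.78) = 21.28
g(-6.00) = -1632.00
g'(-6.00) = 830.00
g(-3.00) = -195.00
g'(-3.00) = 200.00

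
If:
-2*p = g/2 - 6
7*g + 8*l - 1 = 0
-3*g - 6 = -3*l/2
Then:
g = -31/23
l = 30/23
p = 307/92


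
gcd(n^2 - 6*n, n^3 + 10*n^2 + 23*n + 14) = 1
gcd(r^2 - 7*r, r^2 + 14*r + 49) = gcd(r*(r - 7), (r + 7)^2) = 1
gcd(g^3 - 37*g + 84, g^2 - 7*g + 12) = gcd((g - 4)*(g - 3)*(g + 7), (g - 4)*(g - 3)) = g^2 - 7*g + 12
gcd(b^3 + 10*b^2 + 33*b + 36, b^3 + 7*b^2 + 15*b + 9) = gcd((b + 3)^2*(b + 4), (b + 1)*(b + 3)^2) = b^2 + 6*b + 9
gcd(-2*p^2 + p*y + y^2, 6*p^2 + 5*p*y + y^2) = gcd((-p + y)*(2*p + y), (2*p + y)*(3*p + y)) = 2*p + y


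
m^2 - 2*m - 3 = (m - 3)*(m + 1)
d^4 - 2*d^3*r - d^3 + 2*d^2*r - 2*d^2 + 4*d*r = d*(d - 2)*(d + 1)*(d - 2*r)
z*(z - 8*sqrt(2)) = z^2 - 8*sqrt(2)*z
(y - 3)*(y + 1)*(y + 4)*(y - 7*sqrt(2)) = y^4 - 7*sqrt(2)*y^3 + 2*y^3 - 14*sqrt(2)*y^2 - 11*y^2 - 12*y + 77*sqrt(2)*y + 84*sqrt(2)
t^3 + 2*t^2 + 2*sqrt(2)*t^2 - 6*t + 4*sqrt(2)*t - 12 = (t + 2)*(t - sqrt(2))*(t + 3*sqrt(2))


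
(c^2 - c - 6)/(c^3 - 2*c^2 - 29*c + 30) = (c^2 - c - 6)/(c^3 - 2*c^2 - 29*c + 30)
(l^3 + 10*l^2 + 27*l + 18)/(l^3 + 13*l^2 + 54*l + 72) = (l + 1)/(l + 4)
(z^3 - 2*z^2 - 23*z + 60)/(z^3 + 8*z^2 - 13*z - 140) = (z - 3)/(z + 7)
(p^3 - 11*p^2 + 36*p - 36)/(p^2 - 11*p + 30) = (p^2 - 5*p + 6)/(p - 5)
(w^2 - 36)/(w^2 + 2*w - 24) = (w - 6)/(w - 4)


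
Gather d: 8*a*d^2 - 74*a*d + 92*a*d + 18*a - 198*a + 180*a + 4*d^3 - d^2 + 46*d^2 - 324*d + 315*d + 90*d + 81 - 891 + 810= 4*d^3 + d^2*(8*a + 45) + d*(18*a + 81)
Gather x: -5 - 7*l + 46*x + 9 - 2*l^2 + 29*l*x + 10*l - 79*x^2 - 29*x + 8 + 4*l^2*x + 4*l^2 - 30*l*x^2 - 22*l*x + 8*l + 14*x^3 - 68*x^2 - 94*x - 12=2*l^2 + 11*l + 14*x^3 + x^2*(-30*l - 147) + x*(4*l^2 + 7*l - 77)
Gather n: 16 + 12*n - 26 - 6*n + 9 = 6*n - 1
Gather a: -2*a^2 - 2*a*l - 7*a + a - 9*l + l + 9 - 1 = -2*a^2 + a*(-2*l - 6) - 8*l + 8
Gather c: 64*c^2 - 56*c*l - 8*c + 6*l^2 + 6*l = 64*c^2 + c*(-56*l - 8) + 6*l^2 + 6*l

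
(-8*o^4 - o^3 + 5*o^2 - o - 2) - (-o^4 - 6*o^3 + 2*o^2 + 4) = -7*o^4 + 5*o^3 + 3*o^2 - o - 6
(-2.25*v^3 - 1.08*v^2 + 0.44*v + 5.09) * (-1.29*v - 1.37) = 2.9025*v^4 + 4.4757*v^3 + 0.912*v^2 - 7.1689*v - 6.9733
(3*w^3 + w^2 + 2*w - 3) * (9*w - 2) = 27*w^4 + 3*w^3 + 16*w^2 - 31*w + 6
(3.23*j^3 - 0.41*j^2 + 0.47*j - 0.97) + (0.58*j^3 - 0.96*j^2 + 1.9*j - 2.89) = 3.81*j^3 - 1.37*j^2 + 2.37*j - 3.86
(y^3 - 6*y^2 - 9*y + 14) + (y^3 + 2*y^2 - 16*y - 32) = 2*y^3 - 4*y^2 - 25*y - 18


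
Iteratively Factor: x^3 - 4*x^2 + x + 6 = (x - 2)*(x^2 - 2*x - 3) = (x - 3)*(x - 2)*(x + 1)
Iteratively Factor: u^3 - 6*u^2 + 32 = (u - 4)*(u^2 - 2*u - 8) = (u - 4)^2*(u + 2)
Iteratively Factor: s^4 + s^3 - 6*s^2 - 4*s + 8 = (s - 2)*(s^3 + 3*s^2 - 4) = (s - 2)*(s + 2)*(s^2 + s - 2) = (s - 2)*(s - 1)*(s + 2)*(s + 2)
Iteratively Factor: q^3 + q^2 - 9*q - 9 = (q + 3)*(q^2 - 2*q - 3) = (q + 1)*(q + 3)*(q - 3)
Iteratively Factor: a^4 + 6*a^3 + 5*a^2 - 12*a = (a + 4)*(a^3 + 2*a^2 - 3*a) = (a + 3)*(a + 4)*(a^2 - a) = (a - 1)*(a + 3)*(a + 4)*(a)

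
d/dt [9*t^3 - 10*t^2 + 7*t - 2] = 27*t^2 - 20*t + 7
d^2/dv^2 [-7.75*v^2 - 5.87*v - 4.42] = -15.5000000000000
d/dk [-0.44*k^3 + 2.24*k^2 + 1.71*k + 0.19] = -1.32*k^2 + 4.48*k + 1.71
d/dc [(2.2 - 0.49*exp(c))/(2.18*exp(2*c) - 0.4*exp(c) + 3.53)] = (1.0682*exp(2*c) - 9.592*exp(c) - 0.8497)*exp(c)/(4.7524*exp(4*c) - 1.744*exp(3*c) + 15.5508*exp(2*c) - 2.824*exp(c) + 12.4609)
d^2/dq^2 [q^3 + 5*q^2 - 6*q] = 6*q + 10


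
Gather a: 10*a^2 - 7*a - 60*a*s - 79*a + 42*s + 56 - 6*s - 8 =10*a^2 + a*(-60*s - 86) + 36*s + 48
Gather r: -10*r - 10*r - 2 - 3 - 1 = -20*r - 6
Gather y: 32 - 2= 30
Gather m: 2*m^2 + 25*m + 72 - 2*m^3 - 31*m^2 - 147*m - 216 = -2*m^3 - 29*m^2 - 122*m - 144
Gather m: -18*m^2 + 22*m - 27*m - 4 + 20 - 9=-18*m^2 - 5*m + 7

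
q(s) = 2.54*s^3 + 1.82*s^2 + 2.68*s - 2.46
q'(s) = 7.62*s^2 + 3.64*s + 2.68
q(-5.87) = -469.23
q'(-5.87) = 243.87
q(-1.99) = -20.60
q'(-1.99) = 25.61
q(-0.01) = -2.49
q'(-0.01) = 2.64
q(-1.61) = -12.66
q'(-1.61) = 16.57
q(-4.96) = -280.92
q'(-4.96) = 172.09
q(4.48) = 274.46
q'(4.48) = 171.92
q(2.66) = 65.35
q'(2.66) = 66.28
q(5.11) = 397.68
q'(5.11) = 220.25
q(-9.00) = -1730.82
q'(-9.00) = 587.14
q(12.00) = 4680.90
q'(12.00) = 1143.64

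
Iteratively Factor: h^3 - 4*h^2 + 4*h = (h)*(h^2 - 4*h + 4) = h*(h - 2)*(h - 2)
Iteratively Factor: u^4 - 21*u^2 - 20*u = (u + 4)*(u^3 - 4*u^2 - 5*u) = u*(u + 4)*(u^2 - 4*u - 5) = u*(u + 1)*(u + 4)*(u - 5)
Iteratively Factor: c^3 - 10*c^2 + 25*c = (c)*(c^2 - 10*c + 25) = c*(c - 5)*(c - 5)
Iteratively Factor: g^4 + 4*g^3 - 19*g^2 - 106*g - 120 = (g + 2)*(g^3 + 2*g^2 - 23*g - 60) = (g + 2)*(g + 4)*(g^2 - 2*g - 15) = (g + 2)*(g + 3)*(g + 4)*(g - 5)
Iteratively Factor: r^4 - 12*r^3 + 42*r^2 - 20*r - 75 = (r - 5)*(r^3 - 7*r^2 + 7*r + 15) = (r - 5)^2*(r^2 - 2*r - 3) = (r - 5)^2*(r - 3)*(r + 1)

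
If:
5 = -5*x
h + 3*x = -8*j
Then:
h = 3 - 8*j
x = -1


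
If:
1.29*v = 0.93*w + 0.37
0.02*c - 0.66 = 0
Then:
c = 33.00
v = 0.720930232558139*w + 0.286821705426357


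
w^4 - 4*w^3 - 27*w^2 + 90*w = w*(w - 6)*(w - 3)*(w + 5)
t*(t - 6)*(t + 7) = t^3 + t^2 - 42*t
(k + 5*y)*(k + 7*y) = k^2 + 12*k*y + 35*y^2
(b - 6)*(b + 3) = b^2 - 3*b - 18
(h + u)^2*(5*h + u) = 5*h^3 + 11*h^2*u + 7*h*u^2 + u^3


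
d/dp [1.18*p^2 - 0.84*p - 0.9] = 2.36*p - 0.84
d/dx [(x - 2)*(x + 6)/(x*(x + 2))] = 2*(-x^2 + 12*x + 12)/(x^2*(x^2 + 4*x + 4))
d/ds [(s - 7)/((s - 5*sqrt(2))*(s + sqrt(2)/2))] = (-2*s^2 + 28*s - 63*sqrt(2) - 10)/(2*s^4 - 18*sqrt(2)*s^3 + 61*s^2 + 90*sqrt(2)*s + 50)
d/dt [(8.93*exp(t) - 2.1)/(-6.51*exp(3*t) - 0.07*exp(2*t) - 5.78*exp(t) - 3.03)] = (116.2686*exp(3*t) - 40.3879*exp(2*t) - 0.293999999999997*exp(t) - 39.1959)*exp(t)/(42.3801*exp(6*t) + 0.9114*exp(5*t) + 75.2605*exp(4*t) + 40.2598*exp(3*t) + 33.8326*exp(2*t) + 35.0268*exp(t) + 9.1809)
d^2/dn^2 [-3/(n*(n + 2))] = 6*(-n^2 - n*(n + 2) - (n + 2)^2)/(n^3*(n + 2)^3)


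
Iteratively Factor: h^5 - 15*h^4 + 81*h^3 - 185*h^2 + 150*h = (h - 2)*(h^4 - 13*h^3 + 55*h^2 - 75*h) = (h - 3)*(h - 2)*(h^3 - 10*h^2 + 25*h) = (h - 5)*(h - 3)*(h - 2)*(h^2 - 5*h) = h*(h - 5)*(h - 3)*(h - 2)*(h - 5)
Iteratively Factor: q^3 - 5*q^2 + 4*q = (q)*(q^2 - 5*q + 4) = q*(q - 4)*(q - 1)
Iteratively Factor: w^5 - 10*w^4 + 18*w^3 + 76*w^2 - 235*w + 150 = (w - 5)*(w^4 - 5*w^3 - 7*w^2 + 41*w - 30) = (w - 5)*(w - 1)*(w^3 - 4*w^2 - 11*w + 30) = (w - 5)^2*(w - 1)*(w^2 + w - 6) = (w - 5)^2*(w - 1)*(w + 3)*(w - 2)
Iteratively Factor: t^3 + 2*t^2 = (t)*(t^2 + 2*t) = t^2*(t + 2)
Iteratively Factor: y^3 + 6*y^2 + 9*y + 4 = (y + 1)*(y^2 + 5*y + 4) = (y + 1)^2*(y + 4)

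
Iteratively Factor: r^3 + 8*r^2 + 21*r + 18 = (r + 3)*(r^2 + 5*r + 6) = (r + 3)^2*(r + 2)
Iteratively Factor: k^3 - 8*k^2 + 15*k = (k - 3)*(k^2 - 5*k) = k*(k - 3)*(k - 5)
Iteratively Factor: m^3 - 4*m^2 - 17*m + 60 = (m - 5)*(m^2 + m - 12) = (m - 5)*(m - 3)*(m + 4)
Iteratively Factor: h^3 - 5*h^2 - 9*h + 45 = (h + 3)*(h^2 - 8*h + 15) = (h - 5)*(h + 3)*(h - 3)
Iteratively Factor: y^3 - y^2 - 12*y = (y + 3)*(y^2 - 4*y) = y*(y + 3)*(y - 4)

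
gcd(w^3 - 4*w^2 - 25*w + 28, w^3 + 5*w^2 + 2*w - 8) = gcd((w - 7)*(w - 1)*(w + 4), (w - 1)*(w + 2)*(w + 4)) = w^2 + 3*w - 4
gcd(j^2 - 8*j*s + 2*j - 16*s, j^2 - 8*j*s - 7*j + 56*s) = -j + 8*s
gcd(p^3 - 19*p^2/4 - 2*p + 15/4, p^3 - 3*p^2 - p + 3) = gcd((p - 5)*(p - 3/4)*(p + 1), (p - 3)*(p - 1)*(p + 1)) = p + 1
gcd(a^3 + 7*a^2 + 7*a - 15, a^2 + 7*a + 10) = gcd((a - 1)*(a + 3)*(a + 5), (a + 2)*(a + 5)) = a + 5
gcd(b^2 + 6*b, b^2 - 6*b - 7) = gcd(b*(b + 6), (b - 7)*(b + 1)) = 1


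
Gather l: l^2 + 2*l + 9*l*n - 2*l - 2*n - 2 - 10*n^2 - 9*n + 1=l^2 + 9*l*n - 10*n^2 - 11*n - 1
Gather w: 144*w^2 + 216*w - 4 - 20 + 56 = 144*w^2 + 216*w + 32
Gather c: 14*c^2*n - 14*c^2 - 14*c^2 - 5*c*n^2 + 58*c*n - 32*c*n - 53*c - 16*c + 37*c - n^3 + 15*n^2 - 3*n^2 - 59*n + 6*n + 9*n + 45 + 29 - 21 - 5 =c^2*(14*n - 28) + c*(-5*n^2 + 26*n - 32) - n^3 + 12*n^2 - 44*n + 48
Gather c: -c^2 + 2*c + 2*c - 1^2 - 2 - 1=-c^2 + 4*c - 4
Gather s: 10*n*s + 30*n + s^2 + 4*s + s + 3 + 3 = 30*n + s^2 + s*(10*n + 5) + 6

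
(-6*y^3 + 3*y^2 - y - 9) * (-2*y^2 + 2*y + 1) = 12*y^5 - 18*y^4 + 2*y^3 + 19*y^2 - 19*y - 9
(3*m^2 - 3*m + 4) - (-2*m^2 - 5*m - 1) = 5*m^2 + 2*m + 5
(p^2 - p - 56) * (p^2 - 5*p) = p^4 - 6*p^3 - 51*p^2 + 280*p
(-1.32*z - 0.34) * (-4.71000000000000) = 6.2172*z + 1.6014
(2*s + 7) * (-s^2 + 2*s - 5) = -2*s^3 - 3*s^2 + 4*s - 35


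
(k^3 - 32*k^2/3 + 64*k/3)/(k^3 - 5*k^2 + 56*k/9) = 3*(k - 8)/(3*k - 7)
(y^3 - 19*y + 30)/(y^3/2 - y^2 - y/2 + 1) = 2*(y^2 + 2*y - 15)/(y^2 - 1)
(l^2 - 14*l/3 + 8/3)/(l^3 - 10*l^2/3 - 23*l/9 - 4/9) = 3*(3*l - 2)/(9*l^2 + 6*l + 1)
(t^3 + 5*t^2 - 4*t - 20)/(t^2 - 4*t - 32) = (-t^3 - 5*t^2 + 4*t + 20)/(-t^2 + 4*t + 32)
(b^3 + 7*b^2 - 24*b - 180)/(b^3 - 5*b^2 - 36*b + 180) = (b + 6)/(b - 6)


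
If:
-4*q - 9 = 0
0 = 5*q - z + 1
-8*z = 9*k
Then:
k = 82/9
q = -9/4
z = -41/4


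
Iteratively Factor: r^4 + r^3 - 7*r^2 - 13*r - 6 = (r - 3)*(r^3 + 4*r^2 + 5*r + 2) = (r - 3)*(r + 1)*(r^2 + 3*r + 2) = (r - 3)*(r + 1)*(r + 2)*(r + 1)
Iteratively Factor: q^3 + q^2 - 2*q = (q)*(q^2 + q - 2) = q*(q - 1)*(q + 2)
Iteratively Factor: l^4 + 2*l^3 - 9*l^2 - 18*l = (l - 3)*(l^3 + 5*l^2 + 6*l) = (l - 3)*(l + 3)*(l^2 + 2*l) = (l - 3)*(l + 2)*(l + 3)*(l)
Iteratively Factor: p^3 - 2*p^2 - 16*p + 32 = (p - 2)*(p^2 - 16) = (p - 2)*(p + 4)*(p - 4)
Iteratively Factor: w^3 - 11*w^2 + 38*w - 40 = (w - 5)*(w^2 - 6*w + 8) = (w - 5)*(w - 2)*(w - 4)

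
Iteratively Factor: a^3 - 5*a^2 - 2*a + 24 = (a - 3)*(a^2 - 2*a - 8) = (a - 4)*(a - 3)*(a + 2)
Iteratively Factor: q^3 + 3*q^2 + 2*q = (q + 1)*(q^2 + 2*q) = q*(q + 1)*(q + 2)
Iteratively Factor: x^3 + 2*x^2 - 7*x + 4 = (x - 1)*(x^2 + 3*x - 4) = (x - 1)*(x + 4)*(x - 1)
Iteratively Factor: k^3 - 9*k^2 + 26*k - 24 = (k - 3)*(k^2 - 6*k + 8) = (k - 4)*(k - 3)*(k - 2)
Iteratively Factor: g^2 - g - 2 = (g - 2)*(g + 1)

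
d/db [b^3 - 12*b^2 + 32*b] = 3*b^2 - 24*b + 32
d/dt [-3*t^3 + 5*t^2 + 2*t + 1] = -9*t^2 + 10*t + 2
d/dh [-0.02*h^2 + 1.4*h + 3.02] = 1.4 - 0.04*h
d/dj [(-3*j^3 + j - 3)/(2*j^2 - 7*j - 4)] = (-6*j^4 + 42*j^3 + 34*j^2 + 12*j - 25)/(4*j^4 - 28*j^3 + 33*j^2 + 56*j + 16)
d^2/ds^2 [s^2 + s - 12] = 2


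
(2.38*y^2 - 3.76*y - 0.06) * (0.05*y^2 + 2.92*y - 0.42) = 0.119*y^4 + 6.7616*y^3 - 11.9818*y^2 + 1.404*y + 0.0252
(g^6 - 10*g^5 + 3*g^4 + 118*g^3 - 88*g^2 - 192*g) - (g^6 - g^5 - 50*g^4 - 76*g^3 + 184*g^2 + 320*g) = -9*g^5 + 53*g^4 + 194*g^3 - 272*g^2 - 512*g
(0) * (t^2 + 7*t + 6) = 0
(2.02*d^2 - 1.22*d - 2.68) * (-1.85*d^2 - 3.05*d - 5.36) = -3.737*d^4 - 3.904*d^3 - 2.1482*d^2 + 14.7132*d + 14.3648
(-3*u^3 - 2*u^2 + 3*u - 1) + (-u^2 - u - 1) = -3*u^3 - 3*u^2 + 2*u - 2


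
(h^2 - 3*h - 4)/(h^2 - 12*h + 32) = (h + 1)/(h - 8)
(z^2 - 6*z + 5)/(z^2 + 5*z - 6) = (z - 5)/(z + 6)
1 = 1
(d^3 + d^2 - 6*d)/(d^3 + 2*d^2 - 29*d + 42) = d*(d + 3)/(d^2 + 4*d - 21)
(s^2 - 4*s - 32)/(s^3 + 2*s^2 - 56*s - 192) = 1/(s + 6)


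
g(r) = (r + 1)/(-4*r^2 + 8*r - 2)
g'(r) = (r + 1)*(8*r - 8)/(-4*r^2 + 8*r - 2)^2 + 1/(-4*r^2 + 8*r - 2) = (2*r^2 + 4*r - 5)/(2*(4*r^4 - 16*r^3 + 20*r^2 - 8*r + 1))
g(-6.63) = 0.02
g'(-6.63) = 0.00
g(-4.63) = 0.03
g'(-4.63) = 0.00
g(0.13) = -1.10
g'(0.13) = -8.42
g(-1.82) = 0.03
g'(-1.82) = -0.01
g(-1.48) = 0.02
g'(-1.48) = -0.03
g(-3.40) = 0.03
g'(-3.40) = 0.00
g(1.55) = 3.23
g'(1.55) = 19.24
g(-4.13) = 0.03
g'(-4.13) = 0.00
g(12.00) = -0.03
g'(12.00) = 0.00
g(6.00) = -0.07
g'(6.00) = 0.02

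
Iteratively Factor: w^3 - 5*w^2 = (w)*(w^2 - 5*w) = w^2*(w - 5)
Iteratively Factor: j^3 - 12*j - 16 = (j - 4)*(j^2 + 4*j + 4) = (j - 4)*(j + 2)*(j + 2)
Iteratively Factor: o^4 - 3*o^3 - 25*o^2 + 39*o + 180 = (o + 3)*(o^3 - 6*o^2 - 7*o + 60) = (o - 4)*(o + 3)*(o^2 - 2*o - 15) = (o - 5)*(o - 4)*(o + 3)*(o + 3)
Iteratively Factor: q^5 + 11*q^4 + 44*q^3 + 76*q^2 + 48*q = (q + 2)*(q^4 + 9*q^3 + 26*q^2 + 24*q) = q*(q + 2)*(q^3 + 9*q^2 + 26*q + 24) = q*(q + 2)^2*(q^2 + 7*q + 12) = q*(q + 2)^2*(q + 3)*(q + 4)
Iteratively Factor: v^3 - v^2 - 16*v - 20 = (v + 2)*(v^2 - 3*v - 10) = (v - 5)*(v + 2)*(v + 2)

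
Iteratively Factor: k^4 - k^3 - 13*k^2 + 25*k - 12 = (k - 3)*(k^3 + 2*k^2 - 7*k + 4) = (k - 3)*(k - 1)*(k^2 + 3*k - 4) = (k - 3)*(k - 1)*(k + 4)*(k - 1)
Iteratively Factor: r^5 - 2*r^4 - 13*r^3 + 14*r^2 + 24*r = (r + 3)*(r^4 - 5*r^3 + 2*r^2 + 8*r) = (r - 2)*(r + 3)*(r^3 - 3*r^2 - 4*r) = (r - 2)*(r + 1)*(r + 3)*(r^2 - 4*r) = (r - 4)*(r - 2)*(r + 1)*(r + 3)*(r)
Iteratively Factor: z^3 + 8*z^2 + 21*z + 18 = (z + 3)*(z^2 + 5*z + 6) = (z + 3)^2*(z + 2)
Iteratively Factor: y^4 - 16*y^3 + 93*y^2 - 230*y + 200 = (y - 2)*(y^3 - 14*y^2 + 65*y - 100) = (y - 5)*(y - 2)*(y^2 - 9*y + 20) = (y - 5)*(y - 4)*(y - 2)*(y - 5)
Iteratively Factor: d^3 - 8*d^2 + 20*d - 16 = (d - 4)*(d^2 - 4*d + 4) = (d - 4)*(d - 2)*(d - 2)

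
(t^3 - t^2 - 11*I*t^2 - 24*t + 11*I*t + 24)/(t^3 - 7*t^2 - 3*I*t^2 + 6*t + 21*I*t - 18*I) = (t - 8*I)/(t - 6)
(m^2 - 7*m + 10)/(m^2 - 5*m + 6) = (m - 5)/(m - 3)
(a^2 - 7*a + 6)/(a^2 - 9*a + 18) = (a - 1)/(a - 3)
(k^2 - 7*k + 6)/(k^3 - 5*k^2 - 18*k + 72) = (k - 1)/(k^2 + k - 12)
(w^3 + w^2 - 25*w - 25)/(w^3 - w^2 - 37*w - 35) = (w - 5)/(w - 7)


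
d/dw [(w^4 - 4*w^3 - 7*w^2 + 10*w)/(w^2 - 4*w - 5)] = 2*(w^3 + 2*w^2 + w - 1)/(w^2 + 2*w + 1)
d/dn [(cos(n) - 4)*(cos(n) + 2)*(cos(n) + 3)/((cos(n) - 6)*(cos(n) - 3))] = (-cos(n)^4 + 18*cos(n)^3 - 59*cos(n)^2 - 84*cos(n) + 468)*sin(n)/((cos(n) - 6)^2*(cos(n) - 3)^2)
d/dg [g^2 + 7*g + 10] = 2*g + 7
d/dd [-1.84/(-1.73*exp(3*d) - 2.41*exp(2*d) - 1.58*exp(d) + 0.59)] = (-9.5496*exp(2*d) - 8.8688*exp(d) - 2.9072)*exp(d)/(1.73*exp(3*d) + 2.41*exp(2*d) + 1.58*exp(d) - 0.59)^2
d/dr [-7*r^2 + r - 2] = 1 - 14*r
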